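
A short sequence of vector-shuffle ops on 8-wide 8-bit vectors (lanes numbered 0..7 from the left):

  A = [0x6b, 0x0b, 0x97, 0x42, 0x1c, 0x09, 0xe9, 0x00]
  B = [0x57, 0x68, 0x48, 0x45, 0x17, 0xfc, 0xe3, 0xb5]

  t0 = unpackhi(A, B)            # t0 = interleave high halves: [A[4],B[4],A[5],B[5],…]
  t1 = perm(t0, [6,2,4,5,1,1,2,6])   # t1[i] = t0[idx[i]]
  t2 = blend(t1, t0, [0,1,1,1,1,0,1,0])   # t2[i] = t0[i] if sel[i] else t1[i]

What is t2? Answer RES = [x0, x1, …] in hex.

RES = [ 0x00  0x17  0x09  0xfc  0xe9  0x17  0x00  0x00 ]

  t0: 1c 17 09 fc e9 e3 00 b5
  t1: 00 09 e9 e3 17 17 09 00
  t2: 00 17 09 fc e9 17 00 00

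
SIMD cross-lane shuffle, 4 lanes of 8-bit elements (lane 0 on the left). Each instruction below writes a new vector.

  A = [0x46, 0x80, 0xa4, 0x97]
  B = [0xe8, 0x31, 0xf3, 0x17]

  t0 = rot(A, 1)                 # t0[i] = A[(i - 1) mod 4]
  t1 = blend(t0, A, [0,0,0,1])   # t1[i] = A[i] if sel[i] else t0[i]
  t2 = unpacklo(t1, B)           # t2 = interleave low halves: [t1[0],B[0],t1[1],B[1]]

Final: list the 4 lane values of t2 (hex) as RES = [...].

RES = [0x97, 0xe8, 0x46, 0x31]

  t0: 97 46 80 a4
  t1: 97 46 80 97
  t2: 97 e8 46 31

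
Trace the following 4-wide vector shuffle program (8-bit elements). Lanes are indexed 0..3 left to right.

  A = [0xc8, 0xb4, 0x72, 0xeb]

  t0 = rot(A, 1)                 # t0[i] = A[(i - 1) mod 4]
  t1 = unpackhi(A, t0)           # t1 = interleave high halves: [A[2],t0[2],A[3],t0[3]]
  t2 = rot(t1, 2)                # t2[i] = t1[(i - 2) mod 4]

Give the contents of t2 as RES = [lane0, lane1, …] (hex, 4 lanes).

RES = [ 0xeb  0x72  0x72  0xb4 ]

t0 = [0xeb, 0xc8, 0xb4, 0x72]
t1 = [0x72, 0xb4, 0xeb, 0x72]
t2 = [0xeb, 0x72, 0x72, 0xb4]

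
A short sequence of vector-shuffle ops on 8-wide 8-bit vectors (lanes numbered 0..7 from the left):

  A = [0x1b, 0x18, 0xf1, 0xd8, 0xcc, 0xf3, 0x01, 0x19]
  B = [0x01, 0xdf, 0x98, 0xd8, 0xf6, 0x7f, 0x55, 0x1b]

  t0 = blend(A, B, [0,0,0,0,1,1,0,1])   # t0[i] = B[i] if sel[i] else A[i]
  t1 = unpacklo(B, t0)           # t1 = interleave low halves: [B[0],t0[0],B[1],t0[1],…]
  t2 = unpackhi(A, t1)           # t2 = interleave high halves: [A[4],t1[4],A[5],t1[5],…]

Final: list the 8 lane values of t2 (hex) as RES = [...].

  t0: 1b 18 f1 d8 f6 7f 01 1b
  t1: 01 1b df 18 98 f1 d8 d8
  t2: cc 98 f3 f1 01 d8 19 d8

RES = [0xcc, 0x98, 0xf3, 0xf1, 0x01, 0xd8, 0x19, 0xd8]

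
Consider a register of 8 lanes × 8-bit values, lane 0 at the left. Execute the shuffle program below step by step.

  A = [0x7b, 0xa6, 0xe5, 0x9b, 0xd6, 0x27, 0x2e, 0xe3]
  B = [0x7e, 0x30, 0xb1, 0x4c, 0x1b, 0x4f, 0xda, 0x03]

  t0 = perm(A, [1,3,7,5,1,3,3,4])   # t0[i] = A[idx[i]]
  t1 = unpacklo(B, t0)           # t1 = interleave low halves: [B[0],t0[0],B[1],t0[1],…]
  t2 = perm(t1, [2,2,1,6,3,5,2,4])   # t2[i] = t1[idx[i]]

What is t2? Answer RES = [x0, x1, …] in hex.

RES = [0x30, 0x30, 0xa6, 0x4c, 0x9b, 0xe3, 0x30, 0xb1]

→ t0 |a6|9b|e3|27|a6|9b|9b|d6|
→ t1 |7e|a6|30|9b|b1|e3|4c|27|
→ t2 |30|30|a6|4c|9b|e3|30|b1|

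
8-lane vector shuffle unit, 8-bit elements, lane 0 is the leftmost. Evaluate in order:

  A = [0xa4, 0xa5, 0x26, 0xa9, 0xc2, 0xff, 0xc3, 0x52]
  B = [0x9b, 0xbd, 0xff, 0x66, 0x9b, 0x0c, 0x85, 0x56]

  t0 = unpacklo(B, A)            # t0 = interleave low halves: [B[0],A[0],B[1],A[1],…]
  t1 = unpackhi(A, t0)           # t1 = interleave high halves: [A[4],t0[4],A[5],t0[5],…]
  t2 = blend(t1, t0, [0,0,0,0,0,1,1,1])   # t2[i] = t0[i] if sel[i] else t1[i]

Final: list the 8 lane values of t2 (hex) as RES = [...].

→ t0 |9b|a4|bd|a5|ff|26|66|a9|
→ t1 |c2|ff|ff|26|c3|66|52|a9|
→ t2 |c2|ff|ff|26|c3|26|66|a9|

RES = [0xc2, 0xff, 0xff, 0x26, 0xc3, 0x26, 0x66, 0xa9]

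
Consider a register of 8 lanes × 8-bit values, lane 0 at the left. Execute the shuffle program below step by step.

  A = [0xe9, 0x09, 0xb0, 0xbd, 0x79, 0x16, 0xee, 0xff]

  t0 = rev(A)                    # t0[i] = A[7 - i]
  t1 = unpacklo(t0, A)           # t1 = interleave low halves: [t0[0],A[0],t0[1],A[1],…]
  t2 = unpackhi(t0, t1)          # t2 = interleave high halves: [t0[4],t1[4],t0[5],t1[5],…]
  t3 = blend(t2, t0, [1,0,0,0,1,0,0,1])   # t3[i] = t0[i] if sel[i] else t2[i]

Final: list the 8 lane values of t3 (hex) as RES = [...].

RES = [0xff, 0x16, 0xb0, 0xb0, 0xbd, 0x79, 0xe9, 0xe9]

  t0: ff ee 16 79 bd b0 09 e9
  t1: ff e9 ee 09 16 b0 79 bd
  t2: bd 16 b0 b0 09 79 e9 bd
  t3: ff 16 b0 b0 bd 79 e9 e9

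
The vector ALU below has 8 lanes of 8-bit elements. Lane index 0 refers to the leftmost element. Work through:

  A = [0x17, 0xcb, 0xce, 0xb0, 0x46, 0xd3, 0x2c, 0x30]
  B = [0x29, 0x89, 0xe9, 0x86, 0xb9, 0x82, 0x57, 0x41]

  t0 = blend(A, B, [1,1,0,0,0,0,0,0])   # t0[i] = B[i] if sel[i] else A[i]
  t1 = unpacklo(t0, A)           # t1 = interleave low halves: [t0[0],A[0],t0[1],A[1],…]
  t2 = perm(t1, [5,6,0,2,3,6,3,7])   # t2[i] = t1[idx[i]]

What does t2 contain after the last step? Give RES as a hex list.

t0 = [0x29, 0x89, 0xce, 0xb0, 0x46, 0xd3, 0x2c, 0x30]
t1 = [0x29, 0x17, 0x89, 0xcb, 0xce, 0xce, 0xb0, 0xb0]
t2 = [0xce, 0xb0, 0x29, 0x89, 0xcb, 0xb0, 0xcb, 0xb0]

RES = [ 0xce  0xb0  0x29  0x89  0xcb  0xb0  0xcb  0xb0 ]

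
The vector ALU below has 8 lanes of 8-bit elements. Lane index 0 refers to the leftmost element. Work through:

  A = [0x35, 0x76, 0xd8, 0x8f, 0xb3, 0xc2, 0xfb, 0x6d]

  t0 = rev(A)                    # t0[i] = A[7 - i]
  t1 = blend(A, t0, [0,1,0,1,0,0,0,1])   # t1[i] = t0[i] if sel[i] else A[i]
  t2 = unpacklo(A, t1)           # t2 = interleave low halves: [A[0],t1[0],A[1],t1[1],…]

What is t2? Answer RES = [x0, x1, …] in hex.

RES = [ 0x35  0x35  0x76  0xfb  0xd8  0xd8  0x8f  0xb3 ]

  t0: 6d fb c2 b3 8f d8 76 35
  t1: 35 fb d8 b3 b3 c2 fb 35
  t2: 35 35 76 fb d8 d8 8f b3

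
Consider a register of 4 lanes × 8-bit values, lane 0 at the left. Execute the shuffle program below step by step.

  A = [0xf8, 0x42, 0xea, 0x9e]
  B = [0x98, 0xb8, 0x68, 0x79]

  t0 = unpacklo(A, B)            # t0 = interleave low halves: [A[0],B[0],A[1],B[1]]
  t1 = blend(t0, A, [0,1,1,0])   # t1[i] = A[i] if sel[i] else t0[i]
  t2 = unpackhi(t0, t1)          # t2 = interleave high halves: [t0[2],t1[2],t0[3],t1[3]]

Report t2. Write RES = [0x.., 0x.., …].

RES = [ 0x42  0xea  0xb8  0xb8 ]

→ t0 |f8|98|42|b8|
→ t1 |f8|42|ea|b8|
→ t2 |42|ea|b8|b8|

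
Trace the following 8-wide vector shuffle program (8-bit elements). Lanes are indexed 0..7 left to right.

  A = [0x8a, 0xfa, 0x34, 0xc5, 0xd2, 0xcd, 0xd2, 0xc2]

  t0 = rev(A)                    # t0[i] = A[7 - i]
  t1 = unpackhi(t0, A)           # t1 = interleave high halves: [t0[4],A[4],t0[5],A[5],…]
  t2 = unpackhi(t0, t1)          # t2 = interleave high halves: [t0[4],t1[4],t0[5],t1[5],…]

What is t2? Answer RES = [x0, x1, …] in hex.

t0 = [0xc2, 0xd2, 0xcd, 0xd2, 0xc5, 0x34, 0xfa, 0x8a]
t1 = [0xc5, 0xd2, 0x34, 0xcd, 0xfa, 0xd2, 0x8a, 0xc2]
t2 = [0xc5, 0xfa, 0x34, 0xd2, 0xfa, 0x8a, 0x8a, 0xc2]

RES = [ 0xc5  0xfa  0x34  0xd2  0xfa  0x8a  0x8a  0xc2 ]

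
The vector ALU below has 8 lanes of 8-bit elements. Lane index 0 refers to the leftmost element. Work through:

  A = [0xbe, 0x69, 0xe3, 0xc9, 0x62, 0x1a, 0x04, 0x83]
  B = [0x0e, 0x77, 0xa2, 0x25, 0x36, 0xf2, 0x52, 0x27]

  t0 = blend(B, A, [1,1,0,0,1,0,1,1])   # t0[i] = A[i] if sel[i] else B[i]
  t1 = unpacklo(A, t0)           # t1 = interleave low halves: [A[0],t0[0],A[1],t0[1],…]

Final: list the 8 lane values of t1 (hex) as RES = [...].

RES = [0xbe, 0xbe, 0x69, 0x69, 0xe3, 0xa2, 0xc9, 0x25]

t0 = [0xbe, 0x69, 0xa2, 0x25, 0x62, 0xf2, 0x04, 0x83]
t1 = [0xbe, 0xbe, 0x69, 0x69, 0xe3, 0xa2, 0xc9, 0x25]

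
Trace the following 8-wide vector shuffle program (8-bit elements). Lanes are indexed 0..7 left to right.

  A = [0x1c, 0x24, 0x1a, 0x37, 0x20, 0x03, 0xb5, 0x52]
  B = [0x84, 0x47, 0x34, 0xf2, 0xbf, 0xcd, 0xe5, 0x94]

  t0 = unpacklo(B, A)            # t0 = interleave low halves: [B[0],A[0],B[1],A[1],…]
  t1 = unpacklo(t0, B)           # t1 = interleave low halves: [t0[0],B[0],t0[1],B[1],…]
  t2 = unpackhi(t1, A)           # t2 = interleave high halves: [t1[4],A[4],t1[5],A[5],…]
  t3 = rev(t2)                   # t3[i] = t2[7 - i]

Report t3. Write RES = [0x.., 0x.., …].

RES = [0x52, 0xf2, 0xb5, 0x24, 0x03, 0x34, 0x20, 0x47]

t0 = [0x84, 0x1c, 0x47, 0x24, 0x34, 0x1a, 0xf2, 0x37]
t1 = [0x84, 0x84, 0x1c, 0x47, 0x47, 0x34, 0x24, 0xf2]
t2 = [0x47, 0x20, 0x34, 0x03, 0x24, 0xb5, 0xf2, 0x52]
t3 = [0x52, 0xf2, 0xb5, 0x24, 0x03, 0x34, 0x20, 0x47]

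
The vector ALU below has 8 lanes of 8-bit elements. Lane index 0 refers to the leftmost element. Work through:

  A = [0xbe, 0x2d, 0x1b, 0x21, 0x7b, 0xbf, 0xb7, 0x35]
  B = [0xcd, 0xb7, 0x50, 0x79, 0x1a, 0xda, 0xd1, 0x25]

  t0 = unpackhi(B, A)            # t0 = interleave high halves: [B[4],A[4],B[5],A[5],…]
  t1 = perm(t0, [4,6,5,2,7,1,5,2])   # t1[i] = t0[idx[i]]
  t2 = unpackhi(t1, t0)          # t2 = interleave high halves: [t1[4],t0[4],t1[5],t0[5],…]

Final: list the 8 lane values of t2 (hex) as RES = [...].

  t0: 1a 7b da bf d1 b7 25 35
  t1: d1 25 b7 da 35 7b b7 da
  t2: 35 d1 7b b7 b7 25 da 35

RES = [ 0x35  0xd1  0x7b  0xb7  0xb7  0x25  0xda  0x35 ]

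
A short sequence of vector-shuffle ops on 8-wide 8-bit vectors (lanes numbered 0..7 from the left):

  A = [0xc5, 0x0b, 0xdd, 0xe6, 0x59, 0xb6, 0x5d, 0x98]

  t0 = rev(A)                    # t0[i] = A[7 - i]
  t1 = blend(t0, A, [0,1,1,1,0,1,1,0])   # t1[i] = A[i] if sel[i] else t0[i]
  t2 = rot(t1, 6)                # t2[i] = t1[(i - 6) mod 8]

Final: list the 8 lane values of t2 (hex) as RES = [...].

RES = [0xdd, 0xe6, 0xe6, 0xb6, 0x5d, 0xc5, 0x98, 0x0b]

t0 = [0x98, 0x5d, 0xb6, 0x59, 0xe6, 0xdd, 0x0b, 0xc5]
t1 = [0x98, 0x0b, 0xdd, 0xe6, 0xe6, 0xb6, 0x5d, 0xc5]
t2 = [0xdd, 0xe6, 0xe6, 0xb6, 0x5d, 0xc5, 0x98, 0x0b]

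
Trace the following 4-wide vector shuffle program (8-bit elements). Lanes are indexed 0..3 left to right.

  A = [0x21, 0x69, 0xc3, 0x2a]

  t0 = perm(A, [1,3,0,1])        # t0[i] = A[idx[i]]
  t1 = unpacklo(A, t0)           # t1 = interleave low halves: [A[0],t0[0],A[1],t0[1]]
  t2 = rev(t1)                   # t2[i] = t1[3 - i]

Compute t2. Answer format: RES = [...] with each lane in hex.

RES = [0x2a, 0x69, 0x69, 0x21]

→ t0 |69|2a|21|69|
→ t1 |21|69|69|2a|
→ t2 |2a|69|69|21|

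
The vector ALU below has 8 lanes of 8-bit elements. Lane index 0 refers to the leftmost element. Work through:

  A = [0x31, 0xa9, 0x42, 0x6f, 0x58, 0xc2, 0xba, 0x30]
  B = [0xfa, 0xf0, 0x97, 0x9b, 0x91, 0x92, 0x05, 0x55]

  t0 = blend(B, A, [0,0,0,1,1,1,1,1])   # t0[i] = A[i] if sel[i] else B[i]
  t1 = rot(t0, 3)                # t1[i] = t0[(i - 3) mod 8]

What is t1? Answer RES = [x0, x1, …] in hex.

→ t0 |fa|f0|97|6f|58|c2|ba|30|
→ t1 |c2|ba|30|fa|f0|97|6f|58|

RES = [ 0xc2  0xba  0x30  0xfa  0xf0  0x97  0x6f  0x58 ]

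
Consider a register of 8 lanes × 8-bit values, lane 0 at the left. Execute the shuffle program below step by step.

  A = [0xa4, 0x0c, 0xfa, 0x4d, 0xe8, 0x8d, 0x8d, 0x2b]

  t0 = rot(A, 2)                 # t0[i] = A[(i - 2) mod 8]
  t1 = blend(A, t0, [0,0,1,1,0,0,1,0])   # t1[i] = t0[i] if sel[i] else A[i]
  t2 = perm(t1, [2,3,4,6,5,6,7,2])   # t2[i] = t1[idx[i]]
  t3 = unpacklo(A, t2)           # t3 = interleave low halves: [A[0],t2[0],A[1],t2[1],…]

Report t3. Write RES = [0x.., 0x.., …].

t0 = [0x8d, 0x2b, 0xa4, 0x0c, 0xfa, 0x4d, 0xe8, 0x8d]
t1 = [0xa4, 0x0c, 0xa4, 0x0c, 0xe8, 0x8d, 0xe8, 0x2b]
t2 = [0xa4, 0x0c, 0xe8, 0xe8, 0x8d, 0xe8, 0x2b, 0xa4]
t3 = [0xa4, 0xa4, 0x0c, 0x0c, 0xfa, 0xe8, 0x4d, 0xe8]

RES = [ 0xa4  0xa4  0x0c  0x0c  0xfa  0xe8  0x4d  0xe8 ]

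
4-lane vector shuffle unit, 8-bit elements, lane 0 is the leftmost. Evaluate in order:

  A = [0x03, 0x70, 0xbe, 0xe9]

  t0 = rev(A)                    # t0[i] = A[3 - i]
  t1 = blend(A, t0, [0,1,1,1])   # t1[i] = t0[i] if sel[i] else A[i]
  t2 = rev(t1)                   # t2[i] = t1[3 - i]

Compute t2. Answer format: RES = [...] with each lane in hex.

RES = [0x03, 0x70, 0xbe, 0x03]

t0 = [0xe9, 0xbe, 0x70, 0x03]
t1 = [0x03, 0xbe, 0x70, 0x03]
t2 = [0x03, 0x70, 0xbe, 0x03]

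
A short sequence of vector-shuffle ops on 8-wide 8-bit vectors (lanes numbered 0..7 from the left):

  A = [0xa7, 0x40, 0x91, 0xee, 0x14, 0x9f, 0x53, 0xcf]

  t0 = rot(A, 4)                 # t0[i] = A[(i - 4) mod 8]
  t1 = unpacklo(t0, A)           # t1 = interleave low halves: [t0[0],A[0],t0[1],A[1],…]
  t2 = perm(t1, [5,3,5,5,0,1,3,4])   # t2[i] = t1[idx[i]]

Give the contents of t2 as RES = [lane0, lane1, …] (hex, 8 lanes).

RES = [0x91, 0x40, 0x91, 0x91, 0x14, 0xa7, 0x40, 0x53]

t0 = [0x14, 0x9f, 0x53, 0xcf, 0xa7, 0x40, 0x91, 0xee]
t1 = [0x14, 0xa7, 0x9f, 0x40, 0x53, 0x91, 0xcf, 0xee]
t2 = [0x91, 0x40, 0x91, 0x91, 0x14, 0xa7, 0x40, 0x53]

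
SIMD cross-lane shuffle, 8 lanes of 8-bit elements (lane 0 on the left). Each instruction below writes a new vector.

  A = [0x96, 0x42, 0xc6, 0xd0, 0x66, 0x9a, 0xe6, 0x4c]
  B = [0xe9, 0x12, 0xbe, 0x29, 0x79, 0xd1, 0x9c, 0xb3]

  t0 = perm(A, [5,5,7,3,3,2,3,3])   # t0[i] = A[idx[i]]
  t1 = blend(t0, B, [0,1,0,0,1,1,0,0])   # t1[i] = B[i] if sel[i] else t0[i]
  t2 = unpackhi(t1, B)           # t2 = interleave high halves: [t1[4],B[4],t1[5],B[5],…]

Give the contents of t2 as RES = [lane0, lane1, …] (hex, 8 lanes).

t0 = [0x9a, 0x9a, 0x4c, 0xd0, 0xd0, 0xc6, 0xd0, 0xd0]
t1 = [0x9a, 0x12, 0x4c, 0xd0, 0x79, 0xd1, 0xd0, 0xd0]
t2 = [0x79, 0x79, 0xd1, 0xd1, 0xd0, 0x9c, 0xd0, 0xb3]

RES = [ 0x79  0x79  0xd1  0xd1  0xd0  0x9c  0xd0  0xb3 ]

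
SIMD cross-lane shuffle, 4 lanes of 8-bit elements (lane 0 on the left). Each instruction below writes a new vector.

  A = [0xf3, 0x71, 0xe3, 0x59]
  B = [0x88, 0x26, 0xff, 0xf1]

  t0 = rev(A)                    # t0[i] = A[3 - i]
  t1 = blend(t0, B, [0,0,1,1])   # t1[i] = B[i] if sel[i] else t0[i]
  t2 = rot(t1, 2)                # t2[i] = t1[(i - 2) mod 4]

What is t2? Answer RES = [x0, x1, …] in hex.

  t0: 59 e3 71 f3
  t1: 59 e3 ff f1
  t2: ff f1 59 e3

RES = [0xff, 0xf1, 0x59, 0xe3]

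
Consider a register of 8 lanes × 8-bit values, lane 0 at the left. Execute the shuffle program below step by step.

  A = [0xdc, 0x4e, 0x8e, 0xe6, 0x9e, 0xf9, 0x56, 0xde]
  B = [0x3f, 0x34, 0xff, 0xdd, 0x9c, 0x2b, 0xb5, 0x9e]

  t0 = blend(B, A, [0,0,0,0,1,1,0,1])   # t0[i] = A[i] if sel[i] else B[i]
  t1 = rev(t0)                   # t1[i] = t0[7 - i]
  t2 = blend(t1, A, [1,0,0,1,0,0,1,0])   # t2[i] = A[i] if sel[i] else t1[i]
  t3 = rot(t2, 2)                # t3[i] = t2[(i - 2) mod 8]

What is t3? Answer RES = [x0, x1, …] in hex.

RES = [ 0x56  0x3f  0xdc  0xb5  0xf9  0xe6  0xdd  0xff ]

t0 = [0x3f, 0x34, 0xff, 0xdd, 0x9e, 0xf9, 0xb5, 0xde]
t1 = [0xde, 0xb5, 0xf9, 0x9e, 0xdd, 0xff, 0x34, 0x3f]
t2 = [0xdc, 0xb5, 0xf9, 0xe6, 0xdd, 0xff, 0x56, 0x3f]
t3 = [0x56, 0x3f, 0xdc, 0xb5, 0xf9, 0xe6, 0xdd, 0xff]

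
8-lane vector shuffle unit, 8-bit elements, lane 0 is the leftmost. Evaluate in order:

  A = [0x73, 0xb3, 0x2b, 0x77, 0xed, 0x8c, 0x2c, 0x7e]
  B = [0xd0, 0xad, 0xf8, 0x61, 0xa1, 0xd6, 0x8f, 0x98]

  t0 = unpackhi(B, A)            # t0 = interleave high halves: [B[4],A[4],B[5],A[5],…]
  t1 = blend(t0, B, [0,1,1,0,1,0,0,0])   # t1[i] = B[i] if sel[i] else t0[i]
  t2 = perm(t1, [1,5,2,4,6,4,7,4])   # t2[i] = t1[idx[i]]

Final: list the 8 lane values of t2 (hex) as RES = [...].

t0 = [0xa1, 0xed, 0xd6, 0x8c, 0x8f, 0x2c, 0x98, 0x7e]
t1 = [0xa1, 0xad, 0xf8, 0x8c, 0xa1, 0x2c, 0x98, 0x7e]
t2 = [0xad, 0x2c, 0xf8, 0xa1, 0x98, 0xa1, 0x7e, 0xa1]

RES = [0xad, 0x2c, 0xf8, 0xa1, 0x98, 0xa1, 0x7e, 0xa1]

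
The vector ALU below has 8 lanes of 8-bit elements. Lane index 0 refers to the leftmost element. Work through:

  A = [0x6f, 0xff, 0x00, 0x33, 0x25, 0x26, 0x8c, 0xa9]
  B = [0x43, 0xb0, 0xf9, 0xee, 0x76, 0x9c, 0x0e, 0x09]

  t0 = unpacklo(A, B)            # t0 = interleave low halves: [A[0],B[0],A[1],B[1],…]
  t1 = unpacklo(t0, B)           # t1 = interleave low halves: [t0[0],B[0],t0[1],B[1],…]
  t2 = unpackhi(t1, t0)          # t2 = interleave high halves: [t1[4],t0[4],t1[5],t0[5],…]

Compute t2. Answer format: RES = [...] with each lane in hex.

RES = [0xff, 0x00, 0xf9, 0xf9, 0xb0, 0x33, 0xee, 0xee]

t0 = [0x6f, 0x43, 0xff, 0xb0, 0x00, 0xf9, 0x33, 0xee]
t1 = [0x6f, 0x43, 0x43, 0xb0, 0xff, 0xf9, 0xb0, 0xee]
t2 = [0xff, 0x00, 0xf9, 0xf9, 0xb0, 0x33, 0xee, 0xee]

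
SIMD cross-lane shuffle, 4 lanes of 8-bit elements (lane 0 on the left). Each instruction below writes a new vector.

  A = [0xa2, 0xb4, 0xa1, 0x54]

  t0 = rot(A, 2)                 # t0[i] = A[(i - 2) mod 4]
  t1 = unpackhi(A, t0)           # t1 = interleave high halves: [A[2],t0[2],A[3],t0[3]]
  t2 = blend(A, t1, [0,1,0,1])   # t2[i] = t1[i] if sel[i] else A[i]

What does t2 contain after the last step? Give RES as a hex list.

RES = [ 0xa2  0xa2  0xa1  0xb4 ]

→ t0 |a1|54|a2|b4|
→ t1 |a1|a2|54|b4|
→ t2 |a2|a2|a1|b4|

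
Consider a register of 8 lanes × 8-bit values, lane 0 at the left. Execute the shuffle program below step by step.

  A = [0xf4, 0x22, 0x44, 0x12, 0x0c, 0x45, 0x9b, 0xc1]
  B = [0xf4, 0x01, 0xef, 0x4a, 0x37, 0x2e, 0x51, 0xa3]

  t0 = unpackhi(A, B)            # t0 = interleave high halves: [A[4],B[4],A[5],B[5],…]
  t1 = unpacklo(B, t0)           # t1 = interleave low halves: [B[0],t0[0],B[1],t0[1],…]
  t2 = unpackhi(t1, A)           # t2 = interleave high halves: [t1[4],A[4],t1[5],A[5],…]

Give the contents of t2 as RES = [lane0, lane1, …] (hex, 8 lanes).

RES = [ 0xef  0x0c  0x45  0x45  0x4a  0x9b  0x2e  0xc1 ]

  t0: 0c 37 45 2e 9b 51 c1 a3
  t1: f4 0c 01 37 ef 45 4a 2e
  t2: ef 0c 45 45 4a 9b 2e c1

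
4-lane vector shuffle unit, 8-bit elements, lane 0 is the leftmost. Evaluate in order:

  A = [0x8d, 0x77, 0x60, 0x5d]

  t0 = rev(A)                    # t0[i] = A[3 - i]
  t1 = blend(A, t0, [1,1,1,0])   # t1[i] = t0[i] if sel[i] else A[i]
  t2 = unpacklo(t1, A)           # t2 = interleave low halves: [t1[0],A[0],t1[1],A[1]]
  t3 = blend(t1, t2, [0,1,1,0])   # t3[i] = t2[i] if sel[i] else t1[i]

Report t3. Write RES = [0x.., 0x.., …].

  t0: 5d 60 77 8d
  t1: 5d 60 77 5d
  t2: 5d 8d 60 77
  t3: 5d 8d 60 5d

RES = [ 0x5d  0x8d  0x60  0x5d ]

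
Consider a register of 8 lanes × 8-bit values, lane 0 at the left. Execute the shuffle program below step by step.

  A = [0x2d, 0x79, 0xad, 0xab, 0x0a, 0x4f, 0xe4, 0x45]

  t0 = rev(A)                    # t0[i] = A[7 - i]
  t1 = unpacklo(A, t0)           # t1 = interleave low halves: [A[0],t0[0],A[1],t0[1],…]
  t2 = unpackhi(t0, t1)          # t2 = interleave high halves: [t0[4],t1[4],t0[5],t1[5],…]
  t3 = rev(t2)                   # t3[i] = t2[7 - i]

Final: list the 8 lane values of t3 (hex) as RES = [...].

RES = [0x0a, 0x2d, 0xab, 0x79, 0x4f, 0xad, 0xad, 0xab]

t0 = [0x45, 0xe4, 0x4f, 0x0a, 0xab, 0xad, 0x79, 0x2d]
t1 = [0x2d, 0x45, 0x79, 0xe4, 0xad, 0x4f, 0xab, 0x0a]
t2 = [0xab, 0xad, 0xad, 0x4f, 0x79, 0xab, 0x2d, 0x0a]
t3 = [0x0a, 0x2d, 0xab, 0x79, 0x4f, 0xad, 0xad, 0xab]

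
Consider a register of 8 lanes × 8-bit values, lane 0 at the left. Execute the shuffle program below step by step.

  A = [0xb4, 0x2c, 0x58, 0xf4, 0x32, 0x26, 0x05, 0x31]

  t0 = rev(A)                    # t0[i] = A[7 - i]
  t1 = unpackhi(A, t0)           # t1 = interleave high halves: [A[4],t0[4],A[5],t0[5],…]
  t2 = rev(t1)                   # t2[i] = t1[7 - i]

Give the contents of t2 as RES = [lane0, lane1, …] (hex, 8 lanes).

RES = [0xb4, 0x31, 0x2c, 0x05, 0x58, 0x26, 0xf4, 0x32]

t0 = [0x31, 0x05, 0x26, 0x32, 0xf4, 0x58, 0x2c, 0xb4]
t1 = [0x32, 0xf4, 0x26, 0x58, 0x05, 0x2c, 0x31, 0xb4]
t2 = [0xb4, 0x31, 0x2c, 0x05, 0x58, 0x26, 0xf4, 0x32]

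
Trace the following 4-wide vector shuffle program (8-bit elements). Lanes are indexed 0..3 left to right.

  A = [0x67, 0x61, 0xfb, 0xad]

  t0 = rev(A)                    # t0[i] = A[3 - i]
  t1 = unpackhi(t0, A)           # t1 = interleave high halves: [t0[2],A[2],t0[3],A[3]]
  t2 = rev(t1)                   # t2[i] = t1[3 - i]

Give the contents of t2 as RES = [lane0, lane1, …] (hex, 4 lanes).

  t0: ad fb 61 67
  t1: 61 fb 67 ad
  t2: ad 67 fb 61

RES = [0xad, 0x67, 0xfb, 0x61]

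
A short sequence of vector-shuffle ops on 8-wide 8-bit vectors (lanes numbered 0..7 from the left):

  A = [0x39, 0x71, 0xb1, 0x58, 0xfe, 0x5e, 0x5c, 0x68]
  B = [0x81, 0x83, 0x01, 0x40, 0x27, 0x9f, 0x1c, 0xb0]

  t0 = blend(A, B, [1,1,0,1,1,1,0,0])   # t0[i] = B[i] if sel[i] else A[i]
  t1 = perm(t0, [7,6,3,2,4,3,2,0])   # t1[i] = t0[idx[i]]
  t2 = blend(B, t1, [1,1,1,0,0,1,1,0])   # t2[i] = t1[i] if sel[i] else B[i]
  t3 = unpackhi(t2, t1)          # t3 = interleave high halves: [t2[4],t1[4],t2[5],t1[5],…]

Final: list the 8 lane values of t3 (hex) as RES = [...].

RES = [0x27, 0x27, 0x40, 0x40, 0xb1, 0xb1, 0xb0, 0x81]

t0 = [0x81, 0x83, 0xb1, 0x40, 0x27, 0x9f, 0x5c, 0x68]
t1 = [0x68, 0x5c, 0x40, 0xb1, 0x27, 0x40, 0xb1, 0x81]
t2 = [0x68, 0x5c, 0x40, 0x40, 0x27, 0x40, 0xb1, 0xb0]
t3 = [0x27, 0x27, 0x40, 0x40, 0xb1, 0xb1, 0xb0, 0x81]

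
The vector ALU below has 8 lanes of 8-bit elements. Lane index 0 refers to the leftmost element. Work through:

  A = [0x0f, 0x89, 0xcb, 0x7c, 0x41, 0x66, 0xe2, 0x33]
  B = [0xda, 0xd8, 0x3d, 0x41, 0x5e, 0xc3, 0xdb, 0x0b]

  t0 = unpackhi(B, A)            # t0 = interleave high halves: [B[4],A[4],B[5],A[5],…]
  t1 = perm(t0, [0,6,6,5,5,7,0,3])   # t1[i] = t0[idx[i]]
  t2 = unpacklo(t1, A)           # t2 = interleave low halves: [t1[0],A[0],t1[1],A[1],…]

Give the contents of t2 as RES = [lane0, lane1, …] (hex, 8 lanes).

  t0: 5e 41 c3 66 db e2 0b 33
  t1: 5e 0b 0b e2 e2 33 5e 66
  t2: 5e 0f 0b 89 0b cb e2 7c

RES = [ 0x5e  0x0f  0x0b  0x89  0x0b  0xcb  0xe2  0x7c ]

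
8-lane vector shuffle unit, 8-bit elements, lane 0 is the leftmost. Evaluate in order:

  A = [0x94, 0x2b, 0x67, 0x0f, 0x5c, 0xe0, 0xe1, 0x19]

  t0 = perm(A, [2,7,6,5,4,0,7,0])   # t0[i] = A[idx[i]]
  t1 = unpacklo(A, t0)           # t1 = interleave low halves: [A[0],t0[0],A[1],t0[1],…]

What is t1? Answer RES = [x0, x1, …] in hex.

RES = [ 0x94  0x67  0x2b  0x19  0x67  0xe1  0x0f  0xe0 ]

t0 = [0x67, 0x19, 0xe1, 0xe0, 0x5c, 0x94, 0x19, 0x94]
t1 = [0x94, 0x67, 0x2b, 0x19, 0x67, 0xe1, 0x0f, 0xe0]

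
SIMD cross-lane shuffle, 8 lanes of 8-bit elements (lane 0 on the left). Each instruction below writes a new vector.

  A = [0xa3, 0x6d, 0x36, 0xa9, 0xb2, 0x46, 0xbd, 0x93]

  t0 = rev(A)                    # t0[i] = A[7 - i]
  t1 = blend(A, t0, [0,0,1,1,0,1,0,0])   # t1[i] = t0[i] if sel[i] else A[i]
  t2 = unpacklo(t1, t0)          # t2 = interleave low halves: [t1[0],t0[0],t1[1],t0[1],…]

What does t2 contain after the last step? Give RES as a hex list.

  t0: 93 bd 46 b2 a9 36 6d a3
  t1: a3 6d 46 b2 b2 36 bd 93
  t2: a3 93 6d bd 46 46 b2 b2

RES = [ 0xa3  0x93  0x6d  0xbd  0x46  0x46  0xb2  0xb2 ]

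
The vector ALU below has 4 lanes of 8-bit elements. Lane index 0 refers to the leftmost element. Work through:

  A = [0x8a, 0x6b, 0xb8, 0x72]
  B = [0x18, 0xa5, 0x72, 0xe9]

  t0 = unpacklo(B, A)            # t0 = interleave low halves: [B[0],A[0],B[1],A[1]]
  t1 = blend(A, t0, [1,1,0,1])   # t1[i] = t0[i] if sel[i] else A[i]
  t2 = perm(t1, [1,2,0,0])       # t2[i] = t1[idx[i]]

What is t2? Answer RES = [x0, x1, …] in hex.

  t0: 18 8a a5 6b
  t1: 18 8a b8 6b
  t2: 8a b8 18 18

RES = [ 0x8a  0xb8  0x18  0x18 ]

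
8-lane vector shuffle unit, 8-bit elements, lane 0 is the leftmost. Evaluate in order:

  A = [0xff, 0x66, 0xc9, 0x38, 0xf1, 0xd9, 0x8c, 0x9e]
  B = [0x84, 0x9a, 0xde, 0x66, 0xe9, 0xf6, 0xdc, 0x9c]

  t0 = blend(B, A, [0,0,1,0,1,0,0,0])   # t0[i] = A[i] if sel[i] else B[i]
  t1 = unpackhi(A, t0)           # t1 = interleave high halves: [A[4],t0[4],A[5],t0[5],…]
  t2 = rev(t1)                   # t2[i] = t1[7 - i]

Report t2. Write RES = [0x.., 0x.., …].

RES = [0x9c, 0x9e, 0xdc, 0x8c, 0xf6, 0xd9, 0xf1, 0xf1]

t0 = [0x84, 0x9a, 0xc9, 0x66, 0xf1, 0xf6, 0xdc, 0x9c]
t1 = [0xf1, 0xf1, 0xd9, 0xf6, 0x8c, 0xdc, 0x9e, 0x9c]
t2 = [0x9c, 0x9e, 0xdc, 0x8c, 0xf6, 0xd9, 0xf1, 0xf1]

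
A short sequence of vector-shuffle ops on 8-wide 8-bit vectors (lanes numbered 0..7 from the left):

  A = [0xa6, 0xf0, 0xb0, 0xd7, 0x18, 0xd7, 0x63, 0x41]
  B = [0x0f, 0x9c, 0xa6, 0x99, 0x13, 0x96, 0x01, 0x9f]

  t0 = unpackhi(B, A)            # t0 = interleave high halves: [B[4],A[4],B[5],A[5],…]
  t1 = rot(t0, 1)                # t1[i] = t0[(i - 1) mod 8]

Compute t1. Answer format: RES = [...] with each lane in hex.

→ t0 |13|18|96|d7|01|63|9f|41|
→ t1 |41|13|18|96|d7|01|63|9f|

RES = [0x41, 0x13, 0x18, 0x96, 0xd7, 0x01, 0x63, 0x9f]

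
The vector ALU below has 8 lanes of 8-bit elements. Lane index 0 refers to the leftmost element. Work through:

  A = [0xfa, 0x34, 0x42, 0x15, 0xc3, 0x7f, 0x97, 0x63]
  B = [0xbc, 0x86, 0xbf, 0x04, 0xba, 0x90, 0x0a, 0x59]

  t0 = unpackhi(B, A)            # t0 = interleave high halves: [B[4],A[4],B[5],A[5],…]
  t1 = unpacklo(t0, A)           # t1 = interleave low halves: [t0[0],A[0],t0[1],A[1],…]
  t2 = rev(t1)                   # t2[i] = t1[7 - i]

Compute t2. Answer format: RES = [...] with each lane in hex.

  t0: ba c3 90 7f 0a 97 59 63
  t1: ba fa c3 34 90 42 7f 15
  t2: 15 7f 42 90 34 c3 fa ba

RES = [ 0x15  0x7f  0x42  0x90  0x34  0xc3  0xfa  0xba ]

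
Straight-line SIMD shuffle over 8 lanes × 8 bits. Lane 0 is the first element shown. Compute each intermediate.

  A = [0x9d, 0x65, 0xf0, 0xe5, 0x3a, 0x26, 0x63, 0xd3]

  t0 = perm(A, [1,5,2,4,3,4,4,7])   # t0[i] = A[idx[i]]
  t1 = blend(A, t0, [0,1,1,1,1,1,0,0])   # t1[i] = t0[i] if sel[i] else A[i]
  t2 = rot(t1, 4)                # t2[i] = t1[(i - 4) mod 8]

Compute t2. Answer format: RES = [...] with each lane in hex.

RES = [0xe5, 0x3a, 0x63, 0xd3, 0x9d, 0x26, 0xf0, 0x3a]

→ t0 |65|26|f0|3a|e5|3a|3a|d3|
→ t1 |9d|26|f0|3a|e5|3a|63|d3|
→ t2 |e5|3a|63|d3|9d|26|f0|3a|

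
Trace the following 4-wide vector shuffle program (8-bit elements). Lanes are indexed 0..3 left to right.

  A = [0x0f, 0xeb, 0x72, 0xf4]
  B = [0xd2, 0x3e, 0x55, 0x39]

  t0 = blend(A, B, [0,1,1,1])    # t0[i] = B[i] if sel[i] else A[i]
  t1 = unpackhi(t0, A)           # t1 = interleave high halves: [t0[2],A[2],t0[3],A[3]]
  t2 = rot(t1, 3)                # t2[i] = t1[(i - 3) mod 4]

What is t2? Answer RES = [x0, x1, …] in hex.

→ t0 |0f|3e|55|39|
→ t1 |55|72|39|f4|
→ t2 |72|39|f4|55|

RES = [ 0x72  0x39  0xf4  0x55 ]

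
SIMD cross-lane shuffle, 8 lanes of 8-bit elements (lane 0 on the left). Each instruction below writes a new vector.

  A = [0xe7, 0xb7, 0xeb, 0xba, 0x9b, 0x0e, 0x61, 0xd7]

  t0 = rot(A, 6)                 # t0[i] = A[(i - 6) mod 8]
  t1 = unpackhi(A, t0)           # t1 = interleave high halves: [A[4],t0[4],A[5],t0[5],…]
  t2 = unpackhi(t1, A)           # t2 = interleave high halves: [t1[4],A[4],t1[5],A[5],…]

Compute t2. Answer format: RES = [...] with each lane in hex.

RES = [ 0x61  0x9b  0xe7  0x0e  0xd7  0x61  0xb7  0xd7 ]

→ t0 |eb|ba|9b|0e|61|d7|e7|b7|
→ t1 |9b|61|0e|d7|61|e7|d7|b7|
→ t2 |61|9b|e7|0e|d7|61|b7|d7|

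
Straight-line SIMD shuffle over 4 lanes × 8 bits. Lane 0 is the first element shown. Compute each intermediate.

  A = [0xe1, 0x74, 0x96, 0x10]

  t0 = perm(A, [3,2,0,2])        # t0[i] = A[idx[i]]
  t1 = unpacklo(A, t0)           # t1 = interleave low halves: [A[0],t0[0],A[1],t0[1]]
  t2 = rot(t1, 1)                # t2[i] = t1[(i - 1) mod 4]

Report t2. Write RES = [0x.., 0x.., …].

RES = [0x96, 0xe1, 0x10, 0x74]

  t0: 10 96 e1 96
  t1: e1 10 74 96
  t2: 96 e1 10 74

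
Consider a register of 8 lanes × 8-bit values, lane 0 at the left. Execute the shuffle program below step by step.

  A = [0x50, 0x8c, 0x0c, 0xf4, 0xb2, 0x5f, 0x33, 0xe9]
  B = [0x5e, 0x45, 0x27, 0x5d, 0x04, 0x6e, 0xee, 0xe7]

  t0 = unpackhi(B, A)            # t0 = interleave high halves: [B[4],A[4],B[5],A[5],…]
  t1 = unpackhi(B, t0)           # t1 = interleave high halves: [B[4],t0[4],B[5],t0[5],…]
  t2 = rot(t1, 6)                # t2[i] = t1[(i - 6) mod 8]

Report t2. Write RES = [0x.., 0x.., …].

RES = [ 0x6e  0x33  0xee  0xe7  0xe7  0xe9  0x04  0xee ]

→ t0 |04|b2|6e|5f|ee|33|e7|e9|
→ t1 |04|ee|6e|33|ee|e7|e7|e9|
→ t2 |6e|33|ee|e7|e7|e9|04|ee|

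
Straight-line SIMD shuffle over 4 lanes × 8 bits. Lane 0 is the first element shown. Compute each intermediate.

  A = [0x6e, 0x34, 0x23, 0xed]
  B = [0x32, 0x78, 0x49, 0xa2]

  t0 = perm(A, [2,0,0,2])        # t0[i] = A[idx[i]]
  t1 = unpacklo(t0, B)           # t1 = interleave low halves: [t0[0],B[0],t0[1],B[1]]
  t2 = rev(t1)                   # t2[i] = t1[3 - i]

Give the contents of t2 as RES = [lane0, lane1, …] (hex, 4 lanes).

→ t0 |23|6e|6e|23|
→ t1 |23|32|6e|78|
→ t2 |78|6e|32|23|

RES = [ 0x78  0x6e  0x32  0x23 ]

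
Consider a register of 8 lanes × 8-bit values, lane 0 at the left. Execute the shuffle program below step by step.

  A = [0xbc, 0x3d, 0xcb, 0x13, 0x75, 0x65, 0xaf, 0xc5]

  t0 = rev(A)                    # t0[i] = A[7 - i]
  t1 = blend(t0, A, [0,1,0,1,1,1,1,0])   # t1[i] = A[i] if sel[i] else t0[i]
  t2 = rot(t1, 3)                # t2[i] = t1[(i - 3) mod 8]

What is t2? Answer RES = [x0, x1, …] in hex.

→ t0 |c5|af|65|75|13|cb|3d|bc|
→ t1 |c5|3d|65|13|75|65|af|bc|
→ t2 |65|af|bc|c5|3d|65|13|75|

RES = [ 0x65  0xaf  0xbc  0xc5  0x3d  0x65  0x13  0x75 ]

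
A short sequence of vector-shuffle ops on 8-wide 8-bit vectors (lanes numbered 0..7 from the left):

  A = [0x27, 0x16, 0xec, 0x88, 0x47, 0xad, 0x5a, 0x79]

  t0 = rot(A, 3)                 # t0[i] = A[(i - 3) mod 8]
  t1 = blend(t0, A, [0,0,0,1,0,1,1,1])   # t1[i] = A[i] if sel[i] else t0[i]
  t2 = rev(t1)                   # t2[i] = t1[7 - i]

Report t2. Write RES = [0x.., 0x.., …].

t0 = [0xad, 0x5a, 0x79, 0x27, 0x16, 0xec, 0x88, 0x47]
t1 = [0xad, 0x5a, 0x79, 0x88, 0x16, 0xad, 0x5a, 0x79]
t2 = [0x79, 0x5a, 0xad, 0x16, 0x88, 0x79, 0x5a, 0xad]

RES = [ 0x79  0x5a  0xad  0x16  0x88  0x79  0x5a  0xad ]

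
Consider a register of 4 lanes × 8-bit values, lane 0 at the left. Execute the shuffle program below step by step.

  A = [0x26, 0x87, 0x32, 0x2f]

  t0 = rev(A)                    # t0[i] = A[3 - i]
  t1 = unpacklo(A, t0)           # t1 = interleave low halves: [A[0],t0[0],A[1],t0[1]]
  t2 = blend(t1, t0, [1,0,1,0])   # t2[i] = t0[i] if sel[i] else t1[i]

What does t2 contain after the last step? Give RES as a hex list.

RES = [ 0x2f  0x2f  0x87  0x32 ]

→ t0 |2f|32|87|26|
→ t1 |26|2f|87|32|
→ t2 |2f|2f|87|32|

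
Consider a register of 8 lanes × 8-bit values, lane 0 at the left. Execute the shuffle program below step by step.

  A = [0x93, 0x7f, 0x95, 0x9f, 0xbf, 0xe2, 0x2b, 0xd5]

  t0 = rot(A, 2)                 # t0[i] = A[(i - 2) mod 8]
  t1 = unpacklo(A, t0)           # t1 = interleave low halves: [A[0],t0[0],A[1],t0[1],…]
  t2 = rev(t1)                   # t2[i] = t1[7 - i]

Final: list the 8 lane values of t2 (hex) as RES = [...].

  t0: 2b d5 93 7f 95 9f bf e2
  t1: 93 2b 7f d5 95 93 9f 7f
  t2: 7f 9f 93 95 d5 7f 2b 93

RES = [ 0x7f  0x9f  0x93  0x95  0xd5  0x7f  0x2b  0x93 ]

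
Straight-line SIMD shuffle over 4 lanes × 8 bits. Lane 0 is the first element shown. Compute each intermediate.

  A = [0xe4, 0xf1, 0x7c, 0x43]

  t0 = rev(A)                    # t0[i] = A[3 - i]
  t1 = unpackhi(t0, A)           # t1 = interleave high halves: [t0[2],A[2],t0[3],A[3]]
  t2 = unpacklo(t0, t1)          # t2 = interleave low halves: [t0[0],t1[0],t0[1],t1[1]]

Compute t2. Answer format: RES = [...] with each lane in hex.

RES = [ 0x43  0xf1  0x7c  0x7c ]

t0 = [0x43, 0x7c, 0xf1, 0xe4]
t1 = [0xf1, 0x7c, 0xe4, 0x43]
t2 = [0x43, 0xf1, 0x7c, 0x7c]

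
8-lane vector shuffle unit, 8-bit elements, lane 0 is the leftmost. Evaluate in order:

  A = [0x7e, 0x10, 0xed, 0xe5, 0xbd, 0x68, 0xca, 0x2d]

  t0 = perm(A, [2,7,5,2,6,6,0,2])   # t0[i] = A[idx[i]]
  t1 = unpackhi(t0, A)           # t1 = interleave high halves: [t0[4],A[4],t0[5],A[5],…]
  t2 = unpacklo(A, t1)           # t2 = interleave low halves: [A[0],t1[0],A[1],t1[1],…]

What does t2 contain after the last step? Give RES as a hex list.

t0 = [0xed, 0x2d, 0x68, 0xed, 0xca, 0xca, 0x7e, 0xed]
t1 = [0xca, 0xbd, 0xca, 0x68, 0x7e, 0xca, 0xed, 0x2d]
t2 = [0x7e, 0xca, 0x10, 0xbd, 0xed, 0xca, 0xe5, 0x68]

RES = [ 0x7e  0xca  0x10  0xbd  0xed  0xca  0xe5  0x68 ]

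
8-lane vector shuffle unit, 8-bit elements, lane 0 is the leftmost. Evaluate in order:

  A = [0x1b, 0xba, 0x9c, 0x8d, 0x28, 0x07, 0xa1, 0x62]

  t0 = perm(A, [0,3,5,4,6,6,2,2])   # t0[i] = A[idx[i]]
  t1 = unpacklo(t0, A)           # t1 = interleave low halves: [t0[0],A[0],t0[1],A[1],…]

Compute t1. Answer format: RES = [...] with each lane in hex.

RES = [ 0x1b  0x1b  0x8d  0xba  0x07  0x9c  0x28  0x8d ]

→ t0 |1b|8d|07|28|a1|a1|9c|9c|
→ t1 |1b|1b|8d|ba|07|9c|28|8d|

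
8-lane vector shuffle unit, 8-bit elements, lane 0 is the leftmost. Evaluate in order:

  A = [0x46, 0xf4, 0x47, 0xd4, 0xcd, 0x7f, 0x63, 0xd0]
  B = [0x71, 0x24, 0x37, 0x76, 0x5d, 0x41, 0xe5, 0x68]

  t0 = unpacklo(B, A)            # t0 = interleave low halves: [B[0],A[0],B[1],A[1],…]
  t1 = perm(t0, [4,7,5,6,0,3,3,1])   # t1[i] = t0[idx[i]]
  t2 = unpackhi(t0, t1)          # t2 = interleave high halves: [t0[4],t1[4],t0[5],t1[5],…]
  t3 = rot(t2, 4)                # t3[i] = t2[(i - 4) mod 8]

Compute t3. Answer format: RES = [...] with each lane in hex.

RES = [ 0x76  0xf4  0xd4  0x46  0x37  0x71  0x47  0xf4 ]

t0 = [0x71, 0x46, 0x24, 0xf4, 0x37, 0x47, 0x76, 0xd4]
t1 = [0x37, 0xd4, 0x47, 0x76, 0x71, 0xf4, 0xf4, 0x46]
t2 = [0x37, 0x71, 0x47, 0xf4, 0x76, 0xf4, 0xd4, 0x46]
t3 = [0x76, 0xf4, 0xd4, 0x46, 0x37, 0x71, 0x47, 0xf4]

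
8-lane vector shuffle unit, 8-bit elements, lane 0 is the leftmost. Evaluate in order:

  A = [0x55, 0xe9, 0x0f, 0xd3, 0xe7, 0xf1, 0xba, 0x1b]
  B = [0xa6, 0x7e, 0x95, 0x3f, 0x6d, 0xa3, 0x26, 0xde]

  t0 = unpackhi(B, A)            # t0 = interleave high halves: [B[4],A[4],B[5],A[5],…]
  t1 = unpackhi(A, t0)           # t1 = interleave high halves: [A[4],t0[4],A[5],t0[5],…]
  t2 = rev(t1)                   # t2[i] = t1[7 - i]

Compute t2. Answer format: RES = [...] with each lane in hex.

RES = [ 0x1b  0x1b  0xde  0xba  0xba  0xf1  0x26  0xe7 ]

→ t0 |6d|e7|a3|f1|26|ba|de|1b|
→ t1 |e7|26|f1|ba|ba|de|1b|1b|
→ t2 |1b|1b|de|ba|ba|f1|26|e7|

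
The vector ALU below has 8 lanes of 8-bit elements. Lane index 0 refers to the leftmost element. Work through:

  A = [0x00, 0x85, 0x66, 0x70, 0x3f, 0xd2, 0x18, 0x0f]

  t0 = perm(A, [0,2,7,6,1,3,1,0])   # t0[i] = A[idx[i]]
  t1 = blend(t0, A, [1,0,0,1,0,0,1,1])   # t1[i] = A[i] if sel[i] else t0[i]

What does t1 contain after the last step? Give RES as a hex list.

RES = [0x00, 0x66, 0x0f, 0x70, 0x85, 0x70, 0x18, 0x0f]

→ t0 |00|66|0f|18|85|70|85|00|
→ t1 |00|66|0f|70|85|70|18|0f|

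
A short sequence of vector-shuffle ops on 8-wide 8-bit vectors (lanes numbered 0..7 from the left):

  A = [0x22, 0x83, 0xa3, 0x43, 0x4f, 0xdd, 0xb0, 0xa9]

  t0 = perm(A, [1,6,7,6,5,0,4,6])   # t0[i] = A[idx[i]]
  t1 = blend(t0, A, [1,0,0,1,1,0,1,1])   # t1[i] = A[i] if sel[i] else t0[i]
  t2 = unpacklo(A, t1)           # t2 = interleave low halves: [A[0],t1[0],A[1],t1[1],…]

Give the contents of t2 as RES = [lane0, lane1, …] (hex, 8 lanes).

t0 = [0x83, 0xb0, 0xa9, 0xb0, 0xdd, 0x22, 0x4f, 0xb0]
t1 = [0x22, 0xb0, 0xa9, 0x43, 0x4f, 0x22, 0xb0, 0xa9]
t2 = [0x22, 0x22, 0x83, 0xb0, 0xa3, 0xa9, 0x43, 0x43]

RES = [ 0x22  0x22  0x83  0xb0  0xa3  0xa9  0x43  0x43 ]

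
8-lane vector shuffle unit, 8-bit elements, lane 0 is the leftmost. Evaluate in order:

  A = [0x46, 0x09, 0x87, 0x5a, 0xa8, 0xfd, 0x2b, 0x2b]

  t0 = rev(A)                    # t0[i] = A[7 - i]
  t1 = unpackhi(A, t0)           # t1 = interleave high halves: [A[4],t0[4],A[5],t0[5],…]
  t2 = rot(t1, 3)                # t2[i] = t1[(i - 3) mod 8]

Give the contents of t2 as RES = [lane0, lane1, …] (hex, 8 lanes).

  t0: 2b 2b fd a8 5a 87 09 46
  t1: a8 5a fd 87 2b 09 2b 46
  t2: 09 2b 46 a8 5a fd 87 2b

RES = [0x09, 0x2b, 0x46, 0xa8, 0x5a, 0xfd, 0x87, 0x2b]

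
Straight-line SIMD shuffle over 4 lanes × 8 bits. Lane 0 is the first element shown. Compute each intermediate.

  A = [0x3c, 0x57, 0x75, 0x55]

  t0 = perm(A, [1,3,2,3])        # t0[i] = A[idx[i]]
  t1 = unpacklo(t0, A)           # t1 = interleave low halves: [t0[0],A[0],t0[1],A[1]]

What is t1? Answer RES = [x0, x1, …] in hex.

RES = [ 0x57  0x3c  0x55  0x57 ]

t0 = [0x57, 0x55, 0x75, 0x55]
t1 = [0x57, 0x3c, 0x55, 0x57]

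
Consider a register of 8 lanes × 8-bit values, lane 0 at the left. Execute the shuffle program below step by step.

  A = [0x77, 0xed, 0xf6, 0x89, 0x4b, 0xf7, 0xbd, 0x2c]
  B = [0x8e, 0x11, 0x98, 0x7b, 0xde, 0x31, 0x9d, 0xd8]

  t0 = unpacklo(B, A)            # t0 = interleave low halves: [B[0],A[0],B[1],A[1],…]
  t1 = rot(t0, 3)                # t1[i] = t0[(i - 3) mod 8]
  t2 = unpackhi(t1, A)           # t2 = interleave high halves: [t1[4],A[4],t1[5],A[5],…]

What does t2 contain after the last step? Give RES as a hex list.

  t0: 8e 77 11 ed 98 f6 7b 89
  t1: f6 7b 89 8e 77 11 ed 98
  t2: 77 4b 11 f7 ed bd 98 2c

RES = [0x77, 0x4b, 0x11, 0xf7, 0xed, 0xbd, 0x98, 0x2c]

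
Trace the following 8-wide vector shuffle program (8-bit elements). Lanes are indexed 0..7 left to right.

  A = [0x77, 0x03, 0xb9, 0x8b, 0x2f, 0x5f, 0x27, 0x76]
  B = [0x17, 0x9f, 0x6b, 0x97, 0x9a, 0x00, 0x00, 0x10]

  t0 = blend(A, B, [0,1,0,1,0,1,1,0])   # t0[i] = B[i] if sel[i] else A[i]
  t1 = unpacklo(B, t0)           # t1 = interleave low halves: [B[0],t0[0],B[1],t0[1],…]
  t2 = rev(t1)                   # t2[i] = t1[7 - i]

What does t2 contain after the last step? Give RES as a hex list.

→ t0 |77|9f|b9|97|2f|00|00|76|
→ t1 |17|77|9f|9f|6b|b9|97|97|
→ t2 |97|97|b9|6b|9f|9f|77|17|

RES = [ 0x97  0x97  0xb9  0x6b  0x9f  0x9f  0x77  0x17 ]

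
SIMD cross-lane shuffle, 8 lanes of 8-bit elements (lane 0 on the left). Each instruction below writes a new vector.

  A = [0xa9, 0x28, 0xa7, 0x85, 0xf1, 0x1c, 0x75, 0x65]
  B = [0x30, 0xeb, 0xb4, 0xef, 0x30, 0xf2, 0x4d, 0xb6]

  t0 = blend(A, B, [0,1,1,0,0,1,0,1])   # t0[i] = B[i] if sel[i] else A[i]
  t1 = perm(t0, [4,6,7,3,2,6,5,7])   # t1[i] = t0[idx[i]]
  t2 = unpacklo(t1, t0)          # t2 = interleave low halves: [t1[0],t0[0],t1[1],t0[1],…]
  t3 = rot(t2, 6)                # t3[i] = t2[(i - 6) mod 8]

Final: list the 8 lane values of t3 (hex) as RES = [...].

  t0: a9 eb b4 85 f1 f2 75 b6
  t1: f1 75 b6 85 b4 75 f2 b6
  t2: f1 a9 75 eb b6 b4 85 85
  t3: 75 eb b6 b4 85 85 f1 a9

RES = [0x75, 0xeb, 0xb6, 0xb4, 0x85, 0x85, 0xf1, 0xa9]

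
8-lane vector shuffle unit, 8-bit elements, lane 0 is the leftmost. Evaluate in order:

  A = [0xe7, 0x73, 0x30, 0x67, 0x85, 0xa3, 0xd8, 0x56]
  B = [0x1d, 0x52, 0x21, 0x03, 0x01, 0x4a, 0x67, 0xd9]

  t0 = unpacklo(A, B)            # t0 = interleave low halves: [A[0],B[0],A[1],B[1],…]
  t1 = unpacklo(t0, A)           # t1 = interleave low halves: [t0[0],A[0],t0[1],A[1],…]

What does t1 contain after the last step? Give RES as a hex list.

RES = [0xe7, 0xe7, 0x1d, 0x73, 0x73, 0x30, 0x52, 0x67]

t0 = [0xe7, 0x1d, 0x73, 0x52, 0x30, 0x21, 0x67, 0x03]
t1 = [0xe7, 0xe7, 0x1d, 0x73, 0x73, 0x30, 0x52, 0x67]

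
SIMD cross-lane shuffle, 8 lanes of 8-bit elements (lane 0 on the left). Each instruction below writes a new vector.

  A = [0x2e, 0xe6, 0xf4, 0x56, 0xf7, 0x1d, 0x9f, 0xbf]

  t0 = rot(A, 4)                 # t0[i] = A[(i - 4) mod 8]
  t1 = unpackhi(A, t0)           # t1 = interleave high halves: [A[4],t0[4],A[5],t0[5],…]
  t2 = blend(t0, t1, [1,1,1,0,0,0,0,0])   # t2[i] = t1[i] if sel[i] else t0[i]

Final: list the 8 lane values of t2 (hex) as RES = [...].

RES = [ 0xf7  0x2e  0x1d  0xbf  0x2e  0xe6  0xf4  0x56 ]

  t0: f7 1d 9f bf 2e e6 f4 56
  t1: f7 2e 1d e6 9f f4 bf 56
  t2: f7 2e 1d bf 2e e6 f4 56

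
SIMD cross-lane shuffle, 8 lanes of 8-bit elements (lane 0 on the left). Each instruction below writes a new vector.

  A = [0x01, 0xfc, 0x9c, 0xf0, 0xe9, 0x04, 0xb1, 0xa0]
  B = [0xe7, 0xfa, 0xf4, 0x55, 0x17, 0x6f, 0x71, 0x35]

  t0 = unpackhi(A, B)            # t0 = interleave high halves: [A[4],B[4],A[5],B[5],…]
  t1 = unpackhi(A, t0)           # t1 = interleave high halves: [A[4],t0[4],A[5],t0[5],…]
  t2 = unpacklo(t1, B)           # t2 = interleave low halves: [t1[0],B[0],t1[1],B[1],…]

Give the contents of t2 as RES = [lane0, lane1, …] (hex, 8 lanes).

→ t0 |e9|17|04|6f|b1|71|a0|35|
→ t1 |e9|b1|04|71|b1|a0|a0|35|
→ t2 |e9|e7|b1|fa|04|f4|71|55|

RES = [ 0xe9  0xe7  0xb1  0xfa  0x04  0xf4  0x71  0x55 ]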